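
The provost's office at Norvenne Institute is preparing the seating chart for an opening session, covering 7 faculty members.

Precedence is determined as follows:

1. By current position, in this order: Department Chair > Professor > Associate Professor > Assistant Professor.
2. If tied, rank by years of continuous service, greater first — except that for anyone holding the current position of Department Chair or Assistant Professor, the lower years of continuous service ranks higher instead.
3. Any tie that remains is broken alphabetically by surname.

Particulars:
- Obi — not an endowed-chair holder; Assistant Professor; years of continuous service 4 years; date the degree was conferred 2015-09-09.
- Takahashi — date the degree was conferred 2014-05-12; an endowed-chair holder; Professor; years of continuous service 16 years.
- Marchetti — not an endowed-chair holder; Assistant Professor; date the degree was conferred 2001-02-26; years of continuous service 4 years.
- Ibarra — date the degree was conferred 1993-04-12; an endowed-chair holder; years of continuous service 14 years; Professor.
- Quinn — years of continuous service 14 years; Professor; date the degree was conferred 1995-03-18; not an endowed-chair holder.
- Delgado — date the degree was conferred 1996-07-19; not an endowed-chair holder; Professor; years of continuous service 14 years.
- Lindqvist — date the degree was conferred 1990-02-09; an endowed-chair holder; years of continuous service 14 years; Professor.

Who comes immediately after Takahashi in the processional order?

By current position: Takahashi, Delgado, Ibarra, Lindqvist and Quinn (Professor); then Marchetti and Obi (Assistant Professor).
Among Takahashi, Delgado, Ibarra, Lindqvist and Quinn, by years of continuous service (higher first): Takahashi (16 years) before Delgado, Ibarra, Lindqvist and Quinn (14 years).
Among Delgado, Ibarra, Lindqvist and Quinn, alphabetically by surname: Delgado before Ibarra before Lindqvist before Quinn.
Marchetti and Obi both have years of continuous service 4 years, so the next rule applies.
Among Marchetti and Obi, alphabetically by surname: Marchetti before Obi.
Order: Takahashi, Delgado, Ibarra, Lindqvist, Quinn, Marchetti, Obi.

Delgado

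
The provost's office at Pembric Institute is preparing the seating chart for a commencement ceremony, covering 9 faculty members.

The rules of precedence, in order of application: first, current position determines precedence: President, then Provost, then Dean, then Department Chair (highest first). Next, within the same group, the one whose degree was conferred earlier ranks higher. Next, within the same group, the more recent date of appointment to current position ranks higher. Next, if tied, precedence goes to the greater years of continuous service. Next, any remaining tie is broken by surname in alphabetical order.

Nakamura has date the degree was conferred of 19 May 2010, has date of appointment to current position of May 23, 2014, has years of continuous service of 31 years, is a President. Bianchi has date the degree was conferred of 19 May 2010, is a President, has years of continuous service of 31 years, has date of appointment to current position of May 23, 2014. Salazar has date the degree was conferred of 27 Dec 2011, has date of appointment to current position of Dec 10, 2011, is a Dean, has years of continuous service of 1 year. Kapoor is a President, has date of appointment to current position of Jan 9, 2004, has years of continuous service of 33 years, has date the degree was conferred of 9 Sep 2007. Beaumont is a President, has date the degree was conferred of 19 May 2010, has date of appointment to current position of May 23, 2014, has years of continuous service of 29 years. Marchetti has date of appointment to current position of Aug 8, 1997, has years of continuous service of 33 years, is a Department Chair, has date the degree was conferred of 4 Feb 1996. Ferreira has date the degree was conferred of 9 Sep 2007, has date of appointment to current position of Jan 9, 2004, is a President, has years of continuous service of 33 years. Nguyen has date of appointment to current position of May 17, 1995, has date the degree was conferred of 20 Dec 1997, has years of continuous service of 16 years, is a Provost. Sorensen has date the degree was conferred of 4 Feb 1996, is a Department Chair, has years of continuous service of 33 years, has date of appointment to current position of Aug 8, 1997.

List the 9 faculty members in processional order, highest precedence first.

By current position: Ferreira, Kapoor, Bianchi, Nakamura and Beaumont (President); then Nguyen (Provost); then Salazar (Dean); then Marchetti and Sorensen (Department Chair).
Among Ferreira, Kapoor, Bianchi, Nakamura and Beaumont, by date the degree was conferred (earlier first): Ferreira and Kapoor (9 Sep 2007) before Bianchi, Nakamura and Beaumont (19 May 2010).
Ferreira and Kapoor both have date of appointment to current position Jan 9, 2004, so the next rule applies.
Ferreira and Kapoor both have years of continuous service 33 years, so the next rule applies.
Among Ferreira and Kapoor, alphabetically by surname: Ferreira before Kapoor.
Bianchi, Nakamura and Beaumont all have date of appointment to current position May 23, 2014, so the next rule applies.
Among Bianchi, Nakamura and Beaumont, by years of continuous service (higher first): Bianchi and Nakamura (31 years) before Beaumont (29 years).
Among Bianchi and Nakamura, alphabetically by surname: Bianchi before Nakamura.
Marchetti and Sorensen both have date the degree was conferred 4 Feb 1996, so the next rule applies.
Marchetti and Sorensen both have date of appointment to current position Aug 8, 1997, so the next rule applies.
Marchetti and Sorensen both have years of continuous service 33 years, so the next rule applies.
Among Marchetti and Sorensen, alphabetically by surname: Marchetti before Sorensen.
Full order: Ferreira, Kapoor, Bianchi, Nakamura, Beaumont, Nguyen, Salazar, Marchetti, Sorensen.

Ferreira, Kapoor, Bianchi, Nakamura, Beaumont, Nguyen, Salazar, Marchetti, Sorensen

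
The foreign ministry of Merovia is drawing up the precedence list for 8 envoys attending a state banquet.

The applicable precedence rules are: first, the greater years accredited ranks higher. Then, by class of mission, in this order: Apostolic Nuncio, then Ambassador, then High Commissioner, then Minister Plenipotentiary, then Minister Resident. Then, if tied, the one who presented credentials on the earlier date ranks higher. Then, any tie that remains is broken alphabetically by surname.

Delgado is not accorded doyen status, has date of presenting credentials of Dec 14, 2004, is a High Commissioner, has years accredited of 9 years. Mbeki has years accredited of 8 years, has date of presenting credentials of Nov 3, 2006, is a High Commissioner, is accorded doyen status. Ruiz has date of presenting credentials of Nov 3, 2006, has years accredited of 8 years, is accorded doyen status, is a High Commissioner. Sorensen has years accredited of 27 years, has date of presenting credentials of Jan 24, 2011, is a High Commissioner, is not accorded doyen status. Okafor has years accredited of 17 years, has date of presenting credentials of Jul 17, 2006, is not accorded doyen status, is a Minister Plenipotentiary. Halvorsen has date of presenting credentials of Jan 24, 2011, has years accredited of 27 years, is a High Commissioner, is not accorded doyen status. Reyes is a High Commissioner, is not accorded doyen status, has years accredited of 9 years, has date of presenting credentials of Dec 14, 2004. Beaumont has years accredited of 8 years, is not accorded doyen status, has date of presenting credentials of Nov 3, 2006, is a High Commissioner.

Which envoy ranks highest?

By years accredited (higher first): Halvorsen and Sorensen (both 27 years); then Okafor (17 years); then Delgado and Reyes (both 9 years); then Beaumont, Mbeki and Ruiz (each 8 years).
Halvorsen and Sorensen are each High Commissioner, so the next rule applies.
Halvorsen and Sorensen both have date of presenting credentials Jan 24, 2011, so the next rule applies.
Among Halvorsen and Sorensen, alphabetically by surname: Halvorsen before Sorensen.
Delgado and Reyes are each High Commissioner, so the next rule applies.
Delgado and Reyes both have date of presenting credentials Dec 14, 2004, so the next rule applies.
Among Delgado and Reyes, alphabetically by surname: Delgado before Reyes.
Beaumont, Mbeki and Ruiz are each High Commissioner, so the next rule applies.
Beaumont, Mbeki and Ruiz all have date of presenting credentials Nov 3, 2006, so the next rule applies.
Among Beaumont, Mbeki and Ruiz, alphabetically by surname: Beaumont before Mbeki before Ruiz.
Order: Halvorsen, Sorensen, Okafor, Delgado, Reyes, Beaumont, Mbeki, Ruiz.

Halvorsen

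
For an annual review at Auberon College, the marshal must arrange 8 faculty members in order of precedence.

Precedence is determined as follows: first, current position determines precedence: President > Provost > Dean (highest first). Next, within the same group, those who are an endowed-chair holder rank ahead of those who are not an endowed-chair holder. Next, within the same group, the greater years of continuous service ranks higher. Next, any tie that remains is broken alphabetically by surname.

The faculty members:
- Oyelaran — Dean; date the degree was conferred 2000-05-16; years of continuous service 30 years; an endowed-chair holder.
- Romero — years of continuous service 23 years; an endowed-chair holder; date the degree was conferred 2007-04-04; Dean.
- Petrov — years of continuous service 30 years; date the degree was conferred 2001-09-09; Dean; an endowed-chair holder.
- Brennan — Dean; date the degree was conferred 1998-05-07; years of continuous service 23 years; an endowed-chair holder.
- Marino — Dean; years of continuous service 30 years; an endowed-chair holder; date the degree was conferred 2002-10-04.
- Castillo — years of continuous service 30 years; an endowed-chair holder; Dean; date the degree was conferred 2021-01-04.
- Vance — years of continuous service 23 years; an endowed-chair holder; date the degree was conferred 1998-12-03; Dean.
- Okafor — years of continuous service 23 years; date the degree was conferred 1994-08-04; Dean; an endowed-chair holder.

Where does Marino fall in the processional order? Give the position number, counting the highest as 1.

By current position: Castillo, Marino, Oyelaran, Petrov, Brennan, Okafor, Romero and Vance (Dean).
Castillo, Marino, Oyelaran, Petrov, Brennan, Okafor, Romero and Vance are each an endowed-chair holder, so the next rule applies.
Among Castillo, Marino, Oyelaran, Petrov, Brennan, Okafor, Romero and Vance, by years of continuous service (higher first): Castillo, Marino, Oyelaran and Petrov (30 years) before Brennan, Okafor, Romero and Vance (23 years).
Among Castillo, Marino, Oyelaran and Petrov, alphabetically by surname: Castillo before Marino before Oyelaran before Petrov.
Among Brennan, Okafor, Romero and Vance, alphabetically by surname: Brennan before Okafor before Romero before Vance.
Order: Castillo, Marino, Oyelaran, Petrov, Brennan, Okafor, Romero, Vance. So position 2.

2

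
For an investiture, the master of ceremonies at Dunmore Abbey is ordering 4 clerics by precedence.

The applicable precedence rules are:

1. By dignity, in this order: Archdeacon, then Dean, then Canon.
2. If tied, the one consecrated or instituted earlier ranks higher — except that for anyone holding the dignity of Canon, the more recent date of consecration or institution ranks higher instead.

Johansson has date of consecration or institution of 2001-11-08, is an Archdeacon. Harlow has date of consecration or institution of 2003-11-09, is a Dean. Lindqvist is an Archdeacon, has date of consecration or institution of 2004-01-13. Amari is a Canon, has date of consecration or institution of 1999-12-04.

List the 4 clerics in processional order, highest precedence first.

Johansson, Lindqvist, Harlow, Amari

By dignity: Johansson and Lindqvist (Archdeacon); then Harlow (Dean); then Amari (Canon).
Among Johansson and Lindqvist, by date of consecration or institution (earlier first): Johansson (2001-11-08) before Lindqvist (2004-01-13).
Full order: Johansson, Lindqvist, Harlow, Amari.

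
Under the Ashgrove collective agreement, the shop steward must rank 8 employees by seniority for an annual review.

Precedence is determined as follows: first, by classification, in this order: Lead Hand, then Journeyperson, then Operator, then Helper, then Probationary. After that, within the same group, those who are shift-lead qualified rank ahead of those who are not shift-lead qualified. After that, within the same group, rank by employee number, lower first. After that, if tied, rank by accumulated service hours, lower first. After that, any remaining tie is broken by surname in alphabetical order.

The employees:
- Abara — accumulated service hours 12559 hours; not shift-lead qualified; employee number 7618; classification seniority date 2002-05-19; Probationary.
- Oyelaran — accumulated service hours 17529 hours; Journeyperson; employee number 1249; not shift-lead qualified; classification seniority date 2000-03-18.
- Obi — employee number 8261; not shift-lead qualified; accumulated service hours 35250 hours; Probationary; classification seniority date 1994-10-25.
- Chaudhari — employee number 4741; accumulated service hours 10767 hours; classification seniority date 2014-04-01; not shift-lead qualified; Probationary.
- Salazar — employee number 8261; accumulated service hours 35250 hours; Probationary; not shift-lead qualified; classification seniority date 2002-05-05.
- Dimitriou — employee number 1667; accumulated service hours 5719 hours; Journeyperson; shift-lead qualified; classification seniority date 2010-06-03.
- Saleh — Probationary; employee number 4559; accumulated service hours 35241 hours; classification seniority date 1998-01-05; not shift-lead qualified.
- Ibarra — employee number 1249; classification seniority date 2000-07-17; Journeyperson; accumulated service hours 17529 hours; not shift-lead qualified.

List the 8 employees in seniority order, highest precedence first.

Dimitriou, Ibarra, Oyelaran, Saleh, Chaudhari, Abara, Obi, Salazar

By classification: Dimitriou, Ibarra and Oyelaran (Journeyperson); then Saleh, Chaudhari, Abara, Obi and Salazar (Probationary).
Among Dimitriou, Ibarra and Oyelaran, shift-lead qualified before not shift-lead qualified: Dimitriou (shift-lead qualified) before Ibarra and Oyelaran (not shift-lead qualified).
Ibarra and Oyelaran both have employee number 1249, so the next rule applies.
Ibarra and Oyelaran both have accumulated service hours 17529 hours, so the next rule applies.
Among Ibarra and Oyelaran, alphabetically by surname: Ibarra before Oyelaran.
Saleh, Chaudhari, Abara, Obi and Salazar are each not shift-lead qualified, so the next rule applies.
Among Saleh, Chaudhari, Abara, Obi and Salazar, by employee number (lower first): Saleh (4559) before Chaudhari (4741) before Abara (7618) before Obi and Salazar (8261).
Obi and Salazar both have accumulated service hours 35250 hours, so the next rule applies.
Among Obi and Salazar, alphabetically by surname: Obi before Salazar.
Full order: Dimitriou, Ibarra, Oyelaran, Saleh, Chaudhari, Abara, Obi, Salazar.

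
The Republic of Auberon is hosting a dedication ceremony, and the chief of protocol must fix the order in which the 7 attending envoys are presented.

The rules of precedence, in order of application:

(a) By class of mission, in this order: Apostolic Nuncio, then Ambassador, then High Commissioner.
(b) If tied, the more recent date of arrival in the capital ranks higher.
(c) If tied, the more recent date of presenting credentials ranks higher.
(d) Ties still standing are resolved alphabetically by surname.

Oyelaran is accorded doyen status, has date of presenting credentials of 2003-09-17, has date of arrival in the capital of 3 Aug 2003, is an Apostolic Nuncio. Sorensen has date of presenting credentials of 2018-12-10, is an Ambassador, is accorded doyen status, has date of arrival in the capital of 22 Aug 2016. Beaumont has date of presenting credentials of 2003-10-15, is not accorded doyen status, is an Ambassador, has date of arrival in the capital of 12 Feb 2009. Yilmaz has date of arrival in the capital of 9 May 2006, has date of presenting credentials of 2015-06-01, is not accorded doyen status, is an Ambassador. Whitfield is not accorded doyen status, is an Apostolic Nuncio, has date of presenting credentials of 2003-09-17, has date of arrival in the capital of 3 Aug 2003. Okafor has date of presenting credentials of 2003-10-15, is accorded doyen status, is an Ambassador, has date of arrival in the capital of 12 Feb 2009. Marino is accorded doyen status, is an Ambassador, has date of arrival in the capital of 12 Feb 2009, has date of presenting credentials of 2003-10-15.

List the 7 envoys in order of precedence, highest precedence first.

By class of mission: Oyelaran and Whitfield (Apostolic Nuncio); then Sorensen, Beaumont, Marino, Okafor and Yilmaz (Ambassador).
Oyelaran and Whitfield both have date of arrival in the capital 3 Aug 2003, so the next rule applies.
Oyelaran and Whitfield both have date of presenting credentials 2003-09-17, so the next rule applies.
Among Oyelaran and Whitfield, alphabetically by surname: Oyelaran before Whitfield.
Among Sorensen, Beaumont, Marino, Okafor and Yilmaz, by date of arrival in the capital (later first): Sorensen (22 Aug 2016) before Beaumont, Marino and Okafor (12 Feb 2009) before Yilmaz (9 May 2006).
Beaumont, Marino and Okafor all have date of presenting credentials 2003-10-15, so the next rule applies.
Among Beaumont, Marino and Okafor, alphabetically by surname: Beaumont before Marino before Okafor.
Full order: Oyelaran, Whitfield, Sorensen, Beaumont, Marino, Okafor, Yilmaz.

Oyelaran, Whitfield, Sorensen, Beaumont, Marino, Okafor, Yilmaz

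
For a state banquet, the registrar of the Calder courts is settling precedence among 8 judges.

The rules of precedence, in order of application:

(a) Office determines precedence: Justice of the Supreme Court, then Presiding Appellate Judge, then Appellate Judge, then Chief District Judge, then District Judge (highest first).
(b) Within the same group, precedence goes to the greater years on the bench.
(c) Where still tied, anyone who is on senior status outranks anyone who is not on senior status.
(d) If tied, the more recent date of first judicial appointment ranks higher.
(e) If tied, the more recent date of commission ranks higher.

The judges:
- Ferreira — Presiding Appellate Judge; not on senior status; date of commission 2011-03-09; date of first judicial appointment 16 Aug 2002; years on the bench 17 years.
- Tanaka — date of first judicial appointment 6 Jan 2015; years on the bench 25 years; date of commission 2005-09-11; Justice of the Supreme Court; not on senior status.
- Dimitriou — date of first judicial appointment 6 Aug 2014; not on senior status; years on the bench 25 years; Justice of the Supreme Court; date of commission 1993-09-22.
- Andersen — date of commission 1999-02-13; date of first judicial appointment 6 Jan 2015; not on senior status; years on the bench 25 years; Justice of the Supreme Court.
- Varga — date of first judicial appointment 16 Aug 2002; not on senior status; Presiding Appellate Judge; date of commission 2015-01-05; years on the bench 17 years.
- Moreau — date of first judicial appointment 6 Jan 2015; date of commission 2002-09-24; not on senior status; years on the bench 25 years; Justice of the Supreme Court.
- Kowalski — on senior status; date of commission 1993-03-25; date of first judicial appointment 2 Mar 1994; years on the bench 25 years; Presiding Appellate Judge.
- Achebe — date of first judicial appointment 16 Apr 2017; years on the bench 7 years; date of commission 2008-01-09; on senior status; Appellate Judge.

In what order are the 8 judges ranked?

By office: Tanaka, Moreau, Andersen and Dimitriou (Justice of the Supreme Court); then Kowalski, Varga and Ferreira (Presiding Appellate Judge); then Achebe (Appellate Judge).
Tanaka, Moreau, Andersen and Dimitriou all have years on the bench 25 years, so the next rule applies.
Tanaka, Moreau, Andersen and Dimitriou are each not on senior status, so the next rule applies.
Among Tanaka, Moreau, Andersen and Dimitriou, by date of first judicial appointment (later first): Tanaka, Moreau and Andersen (6 Jan 2015) before Dimitriou (6 Aug 2014).
Among Tanaka, Moreau and Andersen, by date of commission (later first): Tanaka (2005-09-11) before Moreau (2002-09-24) before Andersen (1999-02-13).
Among Kowalski, Varga and Ferreira, by years on the bench (higher first): Kowalski (25 years) before Varga and Ferreira (17 years).
Varga and Ferreira are each not on senior status, so the next rule applies.
Varga and Ferreira both have date of first judicial appointment 16 Aug 2002, so the next rule applies.
Among Varga and Ferreira, by date of commission (later first): Varga (2015-01-05) before Ferreira (2011-03-09).
Full order: Tanaka, Moreau, Andersen, Dimitriou, Kowalski, Varga, Ferreira, Achebe.

Tanaka, Moreau, Andersen, Dimitriou, Kowalski, Varga, Ferreira, Achebe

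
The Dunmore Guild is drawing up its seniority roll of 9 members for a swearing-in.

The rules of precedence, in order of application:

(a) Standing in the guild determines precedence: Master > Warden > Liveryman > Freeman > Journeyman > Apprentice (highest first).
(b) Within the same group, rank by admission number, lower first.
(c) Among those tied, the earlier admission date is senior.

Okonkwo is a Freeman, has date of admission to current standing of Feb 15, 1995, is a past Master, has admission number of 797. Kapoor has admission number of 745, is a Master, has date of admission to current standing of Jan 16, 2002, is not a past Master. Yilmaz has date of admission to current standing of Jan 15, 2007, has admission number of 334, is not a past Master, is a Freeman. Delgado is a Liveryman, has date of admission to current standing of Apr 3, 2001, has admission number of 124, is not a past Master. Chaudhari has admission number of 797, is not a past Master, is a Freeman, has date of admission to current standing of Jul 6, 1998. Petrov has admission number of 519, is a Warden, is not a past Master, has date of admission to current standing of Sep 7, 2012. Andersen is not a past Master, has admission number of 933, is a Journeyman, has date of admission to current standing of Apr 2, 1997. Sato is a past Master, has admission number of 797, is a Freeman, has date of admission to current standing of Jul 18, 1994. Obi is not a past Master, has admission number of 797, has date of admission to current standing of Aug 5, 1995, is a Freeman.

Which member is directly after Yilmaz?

Sato

By standing in the guild: Kapoor (Master); then Petrov (Warden); then Delgado (Liveryman); then Yilmaz, Sato, Okonkwo, Obi and Chaudhari (Freeman); then Andersen (Journeyman).
Among Yilmaz, Sato, Okonkwo, Obi and Chaudhari, by admission number (lower first): Yilmaz (334) before Sato, Okonkwo, Obi and Chaudhari (797).
Among Sato, Okonkwo, Obi and Chaudhari, by date of admission to current standing (earlier first): Sato (Jul 18, 1994) before Okonkwo (Feb 15, 1995) before Obi (Aug 5, 1995) before Chaudhari (Jul 6, 1998).
Order: Kapoor, Petrov, Delgado, Yilmaz, Sato, Okonkwo, Obi, Chaudhari, Andersen.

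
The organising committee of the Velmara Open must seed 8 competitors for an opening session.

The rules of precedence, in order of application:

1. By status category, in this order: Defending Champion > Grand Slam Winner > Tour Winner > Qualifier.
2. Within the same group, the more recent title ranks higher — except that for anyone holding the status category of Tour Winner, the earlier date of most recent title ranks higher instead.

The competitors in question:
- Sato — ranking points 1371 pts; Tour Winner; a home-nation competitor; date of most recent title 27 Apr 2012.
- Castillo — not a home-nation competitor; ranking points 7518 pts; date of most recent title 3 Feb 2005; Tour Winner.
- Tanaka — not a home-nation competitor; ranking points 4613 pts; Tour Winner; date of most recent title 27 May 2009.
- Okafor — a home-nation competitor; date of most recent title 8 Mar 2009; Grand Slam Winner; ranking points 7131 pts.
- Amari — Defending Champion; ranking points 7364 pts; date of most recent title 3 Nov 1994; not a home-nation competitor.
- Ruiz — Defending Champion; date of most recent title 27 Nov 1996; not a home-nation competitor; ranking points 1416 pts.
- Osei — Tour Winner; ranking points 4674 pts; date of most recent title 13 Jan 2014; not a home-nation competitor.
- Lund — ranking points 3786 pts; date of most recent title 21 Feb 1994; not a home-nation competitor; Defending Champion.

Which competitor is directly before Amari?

Ruiz

By status category: Ruiz, Amari and Lund (Defending Champion); then Okafor (Grand Slam Winner); then Castillo, Tanaka, Sato and Osei (Tour Winner).
Among Ruiz, Amari and Lund, by date of most recent title (later first): Ruiz (27 Nov 1996) before Amari (3 Nov 1994) before Lund (21 Feb 1994).
Among Castillo, Tanaka, Sato and Osei, by date of most recent title (earlier first) (reversed rule for this group): Castillo (3 Feb 2005) before Tanaka (27 May 2009) before Sato (27 Apr 2012) before Osei (13 Jan 2014).
Order: Ruiz, Amari, Lund, Okafor, Castillo, Tanaka, Sato, Osei.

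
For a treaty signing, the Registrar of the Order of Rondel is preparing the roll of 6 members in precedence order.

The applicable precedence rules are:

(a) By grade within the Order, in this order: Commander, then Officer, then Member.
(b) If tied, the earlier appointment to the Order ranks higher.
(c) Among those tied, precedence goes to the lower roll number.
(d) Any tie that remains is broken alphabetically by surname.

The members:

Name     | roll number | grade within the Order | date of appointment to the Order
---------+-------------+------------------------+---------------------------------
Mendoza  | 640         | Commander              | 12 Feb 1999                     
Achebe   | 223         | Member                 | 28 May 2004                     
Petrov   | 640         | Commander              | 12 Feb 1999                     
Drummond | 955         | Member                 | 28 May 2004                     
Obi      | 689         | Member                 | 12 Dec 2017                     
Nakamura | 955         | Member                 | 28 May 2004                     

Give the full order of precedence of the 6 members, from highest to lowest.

By grade within the Order: Mendoza and Petrov (Commander); then Achebe, Drummond, Nakamura and Obi (Member).
Mendoza and Petrov both have date of appointment to the Order 12 Feb 1999, so the next rule applies.
Mendoza and Petrov both have roll number 640, so the next rule applies.
Among Mendoza and Petrov, alphabetically by surname: Mendoza before Petrov.
Among Achebe, Drummond, Nakamura and Obi, by date of appointment to the Order (earlier first): Achebe, Drummond and Nakamura (28 May 2004) before Obi (12 Dec 2017).
Among Achebe, Drummond and Nakamura, by roll number (lower first): Achebe (223) before Drummond and Nakamura (955).
Among Drummond and Nakamura, alphabetically by surname: Drummond before Nakamura.
Full order: Mendoza, Petrov, Achebe, Drummond, Nakamura, Obi.

Mendoza, Petrov, Achebe, Drummond, Nakamura, Obi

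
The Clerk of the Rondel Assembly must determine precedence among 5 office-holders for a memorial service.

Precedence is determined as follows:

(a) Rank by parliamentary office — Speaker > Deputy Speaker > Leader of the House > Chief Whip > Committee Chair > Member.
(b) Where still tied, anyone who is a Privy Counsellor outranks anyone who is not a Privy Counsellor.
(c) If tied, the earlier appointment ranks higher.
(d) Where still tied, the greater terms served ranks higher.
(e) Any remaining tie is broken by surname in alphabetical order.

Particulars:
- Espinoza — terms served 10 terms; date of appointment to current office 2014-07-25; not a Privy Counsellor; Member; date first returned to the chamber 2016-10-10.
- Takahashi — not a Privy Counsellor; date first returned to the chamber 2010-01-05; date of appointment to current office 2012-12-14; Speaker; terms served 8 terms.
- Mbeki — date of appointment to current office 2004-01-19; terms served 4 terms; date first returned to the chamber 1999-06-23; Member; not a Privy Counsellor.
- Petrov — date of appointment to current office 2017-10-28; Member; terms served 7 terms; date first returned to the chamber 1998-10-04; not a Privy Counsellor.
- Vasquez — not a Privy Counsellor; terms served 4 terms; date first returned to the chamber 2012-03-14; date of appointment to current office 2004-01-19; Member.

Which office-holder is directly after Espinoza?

By parliamentary office: Takahashi (Speaker); then Mbeki, Vasquez, Espinoza and Petrov (Member).
Mbeki, Vasquez, Espinoza and Petrov are each not a Privy Counsellor, so the next rule applies.
Among Mbeki, Vasquez, Espinoza and Petrov, by date of appointment to current office (earlier first): Mbeki and Vasquez (2004-01-19) before Espinoza (2014-07-25) before Petrov (2017-10-28).
Mbeki and Vasquez both have terms served 4 terms, so the next rule applies.
Among Mbeki and Vasquez, alphabetically by surname: Mbeki before Vasquez.
Order: Takahashi, Mbeki, Vasquez, Espinoza, Petrov.

Petrov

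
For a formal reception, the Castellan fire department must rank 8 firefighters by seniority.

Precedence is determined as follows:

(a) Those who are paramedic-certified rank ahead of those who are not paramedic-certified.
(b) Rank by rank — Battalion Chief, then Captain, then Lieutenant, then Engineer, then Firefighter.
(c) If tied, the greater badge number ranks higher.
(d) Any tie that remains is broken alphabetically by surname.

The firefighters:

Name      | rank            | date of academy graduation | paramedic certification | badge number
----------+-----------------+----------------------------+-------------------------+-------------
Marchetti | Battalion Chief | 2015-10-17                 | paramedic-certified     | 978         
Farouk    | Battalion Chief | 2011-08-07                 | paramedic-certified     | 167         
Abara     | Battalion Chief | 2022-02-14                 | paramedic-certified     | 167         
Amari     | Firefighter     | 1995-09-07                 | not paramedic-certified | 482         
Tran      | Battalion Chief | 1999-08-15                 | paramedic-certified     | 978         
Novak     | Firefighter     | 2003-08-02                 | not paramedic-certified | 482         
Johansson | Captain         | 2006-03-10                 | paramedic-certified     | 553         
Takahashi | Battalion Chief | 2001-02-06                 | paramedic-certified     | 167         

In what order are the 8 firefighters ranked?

Marchetti, Tran, Abara, Farouk, Takahashi, Johansson, Amari, Novak

By the first rule: Marchetti, Tran, Abara, Farouk, Takahashi and Johansson (each paramedic-certified); then Amari and Novak (both not paramedic-certified).
Among Marchetti, Tran, Abara, Farouk, Takahashi and Johansson, by rank: Marchetti, Tran, Abara, Farouk and Takahashi (Battalion Chief) before Johansson (Captain).
Among Marchetti, Tran, Abara, Farouk and Takahashi, by badge number (higher first): Marchetti and Tran (978) before Abara, Farouk and Takahashi (167).
Among Marchetti and Tran, alphabetically by surname: Marchetti before Tran.
Among Abara, Farouk and Takahashi, alphabetically by surname: Abara before Farouk before Takahashi.
Amari and Novak are each Firefighter, so the next rule applies.
Amari and Novak both have badge number 482, so the next rule applies.
Among Amari and Novak, alphabetically by surname: Amari before Novak.
Full order: Marchetti, Tran, Abara, Farouk, Takahashi, Johansson, Amari, Novak.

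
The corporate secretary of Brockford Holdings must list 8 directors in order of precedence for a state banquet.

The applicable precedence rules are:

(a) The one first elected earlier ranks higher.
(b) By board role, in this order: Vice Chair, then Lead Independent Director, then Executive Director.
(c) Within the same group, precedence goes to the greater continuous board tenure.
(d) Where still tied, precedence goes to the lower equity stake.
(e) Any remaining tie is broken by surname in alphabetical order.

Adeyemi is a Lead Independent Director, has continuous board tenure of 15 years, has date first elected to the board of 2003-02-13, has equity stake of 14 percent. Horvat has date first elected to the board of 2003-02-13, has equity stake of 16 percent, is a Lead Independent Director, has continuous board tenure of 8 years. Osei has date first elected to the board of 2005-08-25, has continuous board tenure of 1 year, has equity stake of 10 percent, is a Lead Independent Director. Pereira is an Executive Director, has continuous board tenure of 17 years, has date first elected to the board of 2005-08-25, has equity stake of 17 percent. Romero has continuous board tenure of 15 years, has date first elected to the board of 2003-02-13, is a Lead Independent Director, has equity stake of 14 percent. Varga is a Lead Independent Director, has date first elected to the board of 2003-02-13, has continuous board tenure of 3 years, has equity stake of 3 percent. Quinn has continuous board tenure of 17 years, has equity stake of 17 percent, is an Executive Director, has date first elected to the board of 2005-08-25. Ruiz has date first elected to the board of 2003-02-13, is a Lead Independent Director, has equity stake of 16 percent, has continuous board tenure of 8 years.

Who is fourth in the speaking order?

Ruiz

By date first elected to the board (earlier first): Adeyemi, Romero, Horvat, Ruiz and Varga (each 2003-02-13); then Osei, Pereira and Quinn (each 2005-08-25).
Adeyemi, Romero, Horvat, Ruiz and Varga are each Lead Independent Director, so the next rule applies.
Among Adeyemi, Romero, Horvat, Ruiz and Varga, by continuous board tenure (higher first): Adeyemi and Romero (15 years) before Horvat and Ruiz (8 years) before Varga (3 years).
Adeyemi and Romero both have equity stake 14 percent, so the next rule applies.
Among Adeyemi and Romero, alphabetically by surname: Adeyemi before Romero.
Horvat and Ruiz both have equity stake 16 percent, so the next rule applies.
Among Horvat and Ruiz, alphabetically by surname: Horvat before Ruiz.
Among Osei, Pereira and Quinn, by board role: Osei (Lead Independent Director) before Pereira and Quinn (Executive Director).
Pereira and Quinn both have continuous board tenure 17 years, so the next rule applies.
Pereira and Quinn both have equity stake 17 percent, so the next rule applies.
Among Pereira and Quinn, alphabetically by surname: Pereira before Quinn.
Order: Adeyemi, Romero, Horvat, Ruiz, Varga, Osei, Pereira, Quinn.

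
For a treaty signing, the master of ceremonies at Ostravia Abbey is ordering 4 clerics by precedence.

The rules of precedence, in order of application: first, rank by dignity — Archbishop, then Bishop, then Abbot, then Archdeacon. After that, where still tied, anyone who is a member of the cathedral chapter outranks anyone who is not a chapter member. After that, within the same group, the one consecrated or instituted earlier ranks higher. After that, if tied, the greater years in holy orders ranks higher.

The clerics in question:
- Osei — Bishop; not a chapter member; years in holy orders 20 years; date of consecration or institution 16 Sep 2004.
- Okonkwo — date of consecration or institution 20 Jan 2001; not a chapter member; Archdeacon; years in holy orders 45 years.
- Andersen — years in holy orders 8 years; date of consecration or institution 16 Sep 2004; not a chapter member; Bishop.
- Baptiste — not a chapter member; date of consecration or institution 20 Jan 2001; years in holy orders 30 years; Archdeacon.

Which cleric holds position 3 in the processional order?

By dignity: Osei and Andersen (Bishop); then Okonkwo and Baptiste (Archdeacon).
Osei and Andersen are each not a chapter member, so the next rule applies.
Osei and Andersen both have date of consecration or institution 16 Sep 2004, so the next rule applies.
Among Osei and Andersen, by years in holy orders (higher first): Osei (20 years) before Andersen (8 years).
Okonkwo and Baptiste are each not a chapter member, so the next rule applies.
Okonkwo and Baptiste both have date of consecration or institution 20 Jan 2001, so the next rule applies.
Among Okonkwo and Baptiste, by years in holy orders (higher first): Okonkwo (45 years) before Baptiste (30 years).
Order: Osei, Andersen, Okonkwo, Baptiste.

Okonkwo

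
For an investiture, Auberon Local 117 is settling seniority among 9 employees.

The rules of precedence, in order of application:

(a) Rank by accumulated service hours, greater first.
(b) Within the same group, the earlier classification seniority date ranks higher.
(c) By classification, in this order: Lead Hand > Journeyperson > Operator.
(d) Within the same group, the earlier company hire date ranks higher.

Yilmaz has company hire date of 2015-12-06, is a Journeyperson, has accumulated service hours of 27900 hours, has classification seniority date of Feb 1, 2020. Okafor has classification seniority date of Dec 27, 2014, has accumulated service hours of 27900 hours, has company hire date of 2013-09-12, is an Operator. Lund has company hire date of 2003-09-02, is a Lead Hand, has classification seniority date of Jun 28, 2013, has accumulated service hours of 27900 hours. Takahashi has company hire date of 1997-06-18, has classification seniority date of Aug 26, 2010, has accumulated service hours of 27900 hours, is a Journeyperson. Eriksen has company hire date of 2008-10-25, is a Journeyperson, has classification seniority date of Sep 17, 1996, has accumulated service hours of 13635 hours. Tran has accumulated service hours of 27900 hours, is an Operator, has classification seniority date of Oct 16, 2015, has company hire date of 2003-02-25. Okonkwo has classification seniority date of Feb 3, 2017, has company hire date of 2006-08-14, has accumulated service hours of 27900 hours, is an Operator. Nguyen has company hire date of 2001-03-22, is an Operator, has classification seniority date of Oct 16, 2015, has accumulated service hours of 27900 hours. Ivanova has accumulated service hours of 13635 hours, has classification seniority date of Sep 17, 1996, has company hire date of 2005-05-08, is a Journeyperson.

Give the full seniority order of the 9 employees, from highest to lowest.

By accumulated service hours (higher first): Takahashi, Lund, Okafor, Nguyen, Tran, Okonkwo and Yilmaz (each 27900 hours); then Ivanova and Eriksen (both 13635 hours).
Among Takahashi, Lund, Okafor, Nguyen, Tran, Okonkwo and Yilmaz, by classification seniority date (earlier first): Takahashi (Aug 26, 2010) before Lund (Jun 28, 2013) before Okafor (Dec 27, 2014) before Nguyen and Tran (Oct 16, 2015) before Okonkwo (Feb 3, 2017) before Yilmaz (Feb 1, 2020).
Nguyen and Tran are each Operator, so the next rule applies.
Among Nguyen and Tran, by company hire date (earlier first): Nguyen (2001-03-22) before Tran (2003-02-25).
Ivanova and Eriksen both have classification seniority date Sep 17, 1996, so the next rule applies.
Ivanova and Eriksen are each Journeyperson, so the next rule applies.
Among Ivanova and Eriksen, by company hire date (earlier first): Ivanova (2005-05-08) before Eriksen (2008-10-25).
Full order: Takahashi, Lund, Okafor, Nguyen, Tran, Okonkwo, Yilmaz, Ivanova, Eriksen.

Takahashi, Lund, Okafor, Nguyen, Tran, Okonkwo, Yilmaz, Ivanova, Eriksen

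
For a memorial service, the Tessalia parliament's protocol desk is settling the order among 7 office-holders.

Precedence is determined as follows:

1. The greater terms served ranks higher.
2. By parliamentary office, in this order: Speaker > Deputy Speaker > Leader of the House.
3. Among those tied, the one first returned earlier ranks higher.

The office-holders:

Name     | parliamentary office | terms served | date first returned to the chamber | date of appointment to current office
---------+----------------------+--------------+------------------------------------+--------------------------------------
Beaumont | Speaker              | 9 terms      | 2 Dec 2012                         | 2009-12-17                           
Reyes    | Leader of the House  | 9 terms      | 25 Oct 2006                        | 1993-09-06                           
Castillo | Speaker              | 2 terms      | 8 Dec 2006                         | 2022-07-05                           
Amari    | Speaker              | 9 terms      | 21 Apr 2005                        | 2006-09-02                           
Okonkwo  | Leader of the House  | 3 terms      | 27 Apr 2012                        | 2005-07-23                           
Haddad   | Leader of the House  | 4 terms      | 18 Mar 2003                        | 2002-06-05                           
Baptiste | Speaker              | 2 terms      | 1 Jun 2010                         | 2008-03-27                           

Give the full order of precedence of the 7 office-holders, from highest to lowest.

Amari, Beaumont, Reyes, Haddad, Okonkwo, Castillo, Baptiste

By terms served (higher first): Amari, Beaumont and Reyes (each 9 terms); then Haddad (4 terms); then Okonkwo (3 terms); then Castillo and Baptiste (both 2 terms).
Among Amari, Beaumont and Reyes, by parliamentary office: Amari and Beaumont (Speaker) before Reyes (Leader of the House).
Among Amari and Beaumont, by date first returned to the chamber (earlier first): Amari (21 Apr 2005) before Beaumont (2 Dec 2012).
Castillo and Baptiste are each Speaker, so the next rule applies.
Among Castillo and Baptiste, by date first returned to the chamber (earlier first): Castillo (8 Dec 2006) before Baptiste (1 Jun 2010).
Full order: Amari, Beaumont, Reyes, Haddad, Okonkwo, Castillo, Baptiste.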